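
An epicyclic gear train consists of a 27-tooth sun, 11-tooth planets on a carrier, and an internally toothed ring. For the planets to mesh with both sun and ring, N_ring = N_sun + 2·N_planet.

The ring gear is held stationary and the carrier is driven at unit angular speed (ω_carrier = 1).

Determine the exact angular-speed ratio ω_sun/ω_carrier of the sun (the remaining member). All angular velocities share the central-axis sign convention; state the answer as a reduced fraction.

N_ring = 27 + 2·11 = 49
27(ω_s−ω_c) = −49(ω_r−ω_c),  ω_r=0, ω_c=1
ω_s = 1 − (49/27)(0−1) = 76/27
ω_s/ω_c = 76/27

76/27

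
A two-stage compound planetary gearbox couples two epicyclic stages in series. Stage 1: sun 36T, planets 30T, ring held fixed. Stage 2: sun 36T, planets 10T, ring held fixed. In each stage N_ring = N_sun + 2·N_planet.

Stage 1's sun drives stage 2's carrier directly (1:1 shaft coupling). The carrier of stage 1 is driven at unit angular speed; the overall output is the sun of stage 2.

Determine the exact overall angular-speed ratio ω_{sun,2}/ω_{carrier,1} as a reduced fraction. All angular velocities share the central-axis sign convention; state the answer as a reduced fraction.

Stage 1: N_ring = 36 + 2·30 = 96
Stage 1: 36(ω_s−ω_c) = −96(ω_r−ω_c),  ω_r=0, ω_c=1
Stage 1: ω_s = 1 − (96/36)(0−1) = 11/3
  ⇒ ω_s¹/ω_c¹ = 11/3
Stage 2: N_ring = 36 + 2·10 = 56
Stage 2: 36(ω_s−ω_c) = −56(ω_r−ω_c),  ω_r=0, ω_c=1
Stage 2: ω_s = 1 − (56/36)(0−1) = 23/9
  ⇒ ω_s²/ω_c² = 23/9
Coupling ω_c² = ω_s¹ ⇒ overall = 11/3 × 23/9 = 253/27

253/27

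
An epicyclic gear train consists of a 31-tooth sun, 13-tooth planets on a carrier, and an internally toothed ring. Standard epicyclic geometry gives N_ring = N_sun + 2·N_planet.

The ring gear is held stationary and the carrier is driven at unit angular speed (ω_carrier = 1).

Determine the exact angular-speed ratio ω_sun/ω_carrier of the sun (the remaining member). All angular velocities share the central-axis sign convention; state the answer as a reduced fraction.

88/31

N_ring = 31 + 2·13 = 57
31(ω_s−ω_c) = −57(ω_r−ω_c),  ω_r=0, ω_c=1
ω_s = 1 − (57/31)(0−1) = 88/31
ω_s/ω_c = 88/31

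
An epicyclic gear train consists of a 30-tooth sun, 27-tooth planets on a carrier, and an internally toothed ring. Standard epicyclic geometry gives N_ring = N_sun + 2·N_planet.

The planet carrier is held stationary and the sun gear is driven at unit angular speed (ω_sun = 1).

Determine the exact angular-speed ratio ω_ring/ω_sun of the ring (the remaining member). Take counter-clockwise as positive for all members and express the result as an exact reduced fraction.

-5/14

N_ring = 30 + 2·27 = 84
30(ω_s−ω_c) = −84(ω_r−ω_c),  ω_c=0, ω_s=1
ω_r = 0 − (30/84)(1−0) = -5/14
ω_r/ω_s = -5/14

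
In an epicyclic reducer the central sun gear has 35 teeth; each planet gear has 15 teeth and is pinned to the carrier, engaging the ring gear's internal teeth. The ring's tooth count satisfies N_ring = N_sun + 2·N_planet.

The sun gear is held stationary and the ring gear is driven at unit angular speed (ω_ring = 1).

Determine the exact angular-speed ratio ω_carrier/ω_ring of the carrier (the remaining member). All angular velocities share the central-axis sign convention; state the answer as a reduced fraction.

13/20

N_ring = 35 + 2·15 = 65
35(ω_s−ω_c) = −65(ω_r−ω_c),  ω_s=0, ω_r=1
35(0−ω_c) = −65(1−ω_c)  ⇒  100ω_c = 65  ⇒  ω_c = 13/20
ω_c/ω_r = 13/20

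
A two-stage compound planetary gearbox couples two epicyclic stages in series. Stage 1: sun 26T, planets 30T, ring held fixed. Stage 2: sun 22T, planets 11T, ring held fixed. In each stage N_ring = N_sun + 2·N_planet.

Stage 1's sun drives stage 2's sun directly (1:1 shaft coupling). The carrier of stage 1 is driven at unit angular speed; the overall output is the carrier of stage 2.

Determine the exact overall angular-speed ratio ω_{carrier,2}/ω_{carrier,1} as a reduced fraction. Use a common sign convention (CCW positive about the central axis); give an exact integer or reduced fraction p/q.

Stage 1: N_ring = 26 + 2·30 = 86
Stage 1: 26(ω_s−ω_c) = −86(ω_r−ω_c),  ω_r=0, ω_c=1
Stage 1: ω_s = 1 − (86/26)(0−1) = 56/13
  ⇒ ω_s¹/ω_c¹ = 56/13
Stage 2: N_ring = 22 + 2·11 = 44
Stage 2: 22(ω_s−ω_c) = −44(ω_r−ω_c),  ω_r=0, ω_s=1
Stage 2: 22(1−ω_c) = −44(0−ω_c)  ⇒  66ω_c = 22  ⇒  ω_c = 1/3
  ⇒ ω_c²/ω_s² = 1/3
Coupling ω_s² = ω_s¹ ⇒ overall = 56/13 × 1/3 = 56/39

56/39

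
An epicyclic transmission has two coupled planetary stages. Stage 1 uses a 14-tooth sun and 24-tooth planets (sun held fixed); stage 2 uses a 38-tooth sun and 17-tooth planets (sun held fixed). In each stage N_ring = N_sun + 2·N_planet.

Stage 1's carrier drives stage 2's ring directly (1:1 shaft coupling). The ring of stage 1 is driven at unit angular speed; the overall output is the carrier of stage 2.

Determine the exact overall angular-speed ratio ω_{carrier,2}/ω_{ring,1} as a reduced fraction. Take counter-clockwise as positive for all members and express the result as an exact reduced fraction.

558/1045

Stage 1: N_ring = 14 + 2·24 = 62
Stage 1: 14(ω_s−ω_c) = −62(ω_r−ω_c),  ω_s=0, ω_r=1
Stage 1: 14(0−ω_c) = −62(1−ω_c)  ⇒  76ω_c = 62  ⇒  ω_c = 31/38
  ⇒ ω_c¹/ω_r¹ = 31/38
Stage 2: N_ring = 38 + 2·17 = 72
Stage 2: 38(ω_s−ω_c) = −72(ω_r−ω_c),  ω_s=0, ω_r=1
Stage 2: 38(0−ω_c) = −72(1−ω_c)  ⇒  110ω_c = 72  ⇒  ω_c = 36/55
  ⇒ ω_c²/ω_r² = 36/55
Coupling ω_r² = ω_c¹ ⇒ overall = 31/38 × 36/55 = 558/1045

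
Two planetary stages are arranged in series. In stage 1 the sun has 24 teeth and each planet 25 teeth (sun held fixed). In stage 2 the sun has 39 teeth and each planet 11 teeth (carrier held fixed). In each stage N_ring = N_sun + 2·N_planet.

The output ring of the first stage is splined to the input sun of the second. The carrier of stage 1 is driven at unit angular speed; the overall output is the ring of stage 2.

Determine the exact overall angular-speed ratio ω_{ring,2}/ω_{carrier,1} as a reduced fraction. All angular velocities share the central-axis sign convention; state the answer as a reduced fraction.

Stage 1: N_ring = 24 + 2·25 = 74
Stage 1: 24(ω_s−ω_c) = −74(ω_r−ω_c),  ω_s=0, ω_c=1
Stage 1: ω_r = 1 − (24/74)(0−1) = 49/37
  ⇒ ω_r¹/ω_c¹ = 49/37
Stage 2: N_ring = 39 + 2·11 = 61
Stage 2: 39(ω_s−ω_c) = −61(ω_r−ω_c),  ω_c=0, ω_s=1
Stage 2: ω_r = 0 − (39/61)(1−0) = -39/61
  ⇒ ω_r²/ω_s² = -39/61
Coupling ω_s² = ω_r¹ ⇒ overall = 49/37 × -39/61 = -1911/2257

-1911/2257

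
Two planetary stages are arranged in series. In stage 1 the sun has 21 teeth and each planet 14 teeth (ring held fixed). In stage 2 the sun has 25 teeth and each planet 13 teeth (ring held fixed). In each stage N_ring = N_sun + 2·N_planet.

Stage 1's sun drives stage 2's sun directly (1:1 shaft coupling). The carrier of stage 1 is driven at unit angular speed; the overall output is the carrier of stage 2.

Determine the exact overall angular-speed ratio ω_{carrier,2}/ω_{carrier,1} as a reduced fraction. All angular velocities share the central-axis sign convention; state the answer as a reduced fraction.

Stage 1: N_ring = 21 + 2·14 = 49
Stage 1: 21(ω_s−ω_c) = −49(ω_r−ω_c),  ω_r=0, ω_c=1
Stage 1: ω_s = 1 − (49/21)(0−1) = 10/3
  ⇒ ω_s¹/ω_c¹ = 10/3
Stage 2: N_ring = 25 + 2·13 = 51
Stage 2: 25(ω_s−ω_c) = −51(ω_r−ω_c),  ω_r=0, ω_s=1
Stage 2: 25(1−ω_c) = −51(0−ω_c)  ⇒  76ω_c = 25  ⇒  ω_c = 25/76
  ⇒ ω_c²/ω_s² = 25/76
Coupling ω_s² = ω_s¹ ⇒ overall = 10/3 × 25/76 = 125/114

125/114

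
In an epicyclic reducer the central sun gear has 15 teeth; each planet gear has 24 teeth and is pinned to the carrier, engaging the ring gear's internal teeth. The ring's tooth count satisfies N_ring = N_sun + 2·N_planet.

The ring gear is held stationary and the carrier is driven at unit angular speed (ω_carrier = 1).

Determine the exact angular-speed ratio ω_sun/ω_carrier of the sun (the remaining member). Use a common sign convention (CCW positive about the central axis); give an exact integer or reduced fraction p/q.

N_ring = 15 + 2·24 = 63
15(ω_s−ω_c) = −63(ω_r−ω_c),  ω_r=0, ω_c=1
ω_s = 1 − (63/15)(0−1) = 26/5
ω_s/ω_c = 26/5

26/5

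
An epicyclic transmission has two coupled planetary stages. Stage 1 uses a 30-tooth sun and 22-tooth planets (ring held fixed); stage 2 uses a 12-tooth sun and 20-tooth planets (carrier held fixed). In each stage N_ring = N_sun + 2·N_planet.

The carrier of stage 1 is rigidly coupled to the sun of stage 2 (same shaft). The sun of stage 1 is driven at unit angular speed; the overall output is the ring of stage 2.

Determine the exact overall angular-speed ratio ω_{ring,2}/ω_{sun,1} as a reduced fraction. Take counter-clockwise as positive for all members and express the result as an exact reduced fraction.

Stage 1: N_ring = 30 + 2·22 = 74
Stage 1: 30(ω_s−ω_c) = −74(ω_r−ω_c),  ω_r=0, ω_s=1
Stage 1: 30(1−ω_c) = −74(0−ω_c)  ⇒  104ω_c = 30  ⇒  ω_c = 15/52
  ⇒ ω_c¹/ω_s¹ = 15/52
Stage 2: N_ring = 12 + 2·20 = 52
Stage 2: 12(ω_s−ω_c) = −52(ω_r−ω_c),  ω_c=0, ω_s=1
Stage 2: ω_r = 0 − (12/52)(1−0) = -3/13
  ⇒ ω_r²/ω_s² = -3/13
Coupling ω_s² = ω_c¹ ⇒ overall = 15/52 × -3/13 = -45/676

-45/676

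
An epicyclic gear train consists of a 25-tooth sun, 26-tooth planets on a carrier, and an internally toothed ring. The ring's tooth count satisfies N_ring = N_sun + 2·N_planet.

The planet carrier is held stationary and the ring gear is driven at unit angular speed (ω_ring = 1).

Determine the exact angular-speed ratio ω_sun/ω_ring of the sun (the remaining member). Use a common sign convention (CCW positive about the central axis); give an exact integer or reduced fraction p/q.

N_ring = 25 + 2·26 = 77
25(ω_s−ω_c) = −77(ω_r−ω_c),  ω_c=0, ω_r=1
ω_s = 0 − (77/25)(1−0) = -77/25
ω_s/ω_r = -77/25

-77/25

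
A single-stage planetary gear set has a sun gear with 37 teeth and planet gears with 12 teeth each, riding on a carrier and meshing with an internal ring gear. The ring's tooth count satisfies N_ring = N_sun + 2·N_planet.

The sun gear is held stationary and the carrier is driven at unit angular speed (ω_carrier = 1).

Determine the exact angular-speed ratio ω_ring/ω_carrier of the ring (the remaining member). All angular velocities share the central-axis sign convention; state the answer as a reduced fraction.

98/61

N_ring = 37 + 2·12 = 61
37(ω_s−ω_c) = −61(ω_r−ω_c),  ω_s=0, ω_c=1
ω_r = 1 − (37/61)(0−1) = 98/61
ω_r/ω_c = 98/61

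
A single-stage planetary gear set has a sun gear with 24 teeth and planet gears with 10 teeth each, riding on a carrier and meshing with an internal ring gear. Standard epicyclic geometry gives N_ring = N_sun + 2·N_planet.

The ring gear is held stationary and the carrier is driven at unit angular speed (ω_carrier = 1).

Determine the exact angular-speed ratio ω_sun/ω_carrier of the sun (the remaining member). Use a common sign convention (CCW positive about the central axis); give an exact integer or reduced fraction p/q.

17/6

N_ring = 24 + 2·10 = 44
24(ω_s−ω_c) = −44(ω_r−ω_c),  ω_r=0, ω_c=1
ω_s = 1 − (44/24)(0−1) = 17/6
ω_s/ω_c = 17/6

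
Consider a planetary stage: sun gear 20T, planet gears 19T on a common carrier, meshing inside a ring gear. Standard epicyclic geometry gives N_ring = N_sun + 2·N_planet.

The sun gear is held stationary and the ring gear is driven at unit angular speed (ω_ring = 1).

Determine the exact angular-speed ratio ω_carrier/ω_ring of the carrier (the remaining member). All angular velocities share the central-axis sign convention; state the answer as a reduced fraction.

N_ring = 20 + 2·19 = 58
20(ω_s−ω_c) = −58(ω_r−ω_c),  ω_s=0, ω_r=1
20(0−ω_c) = −58(1−ω_c)  ⇒  78ω_c = 58  ⇒  ω_c = 29/39
ω_c/ω_r = 29/39

29/39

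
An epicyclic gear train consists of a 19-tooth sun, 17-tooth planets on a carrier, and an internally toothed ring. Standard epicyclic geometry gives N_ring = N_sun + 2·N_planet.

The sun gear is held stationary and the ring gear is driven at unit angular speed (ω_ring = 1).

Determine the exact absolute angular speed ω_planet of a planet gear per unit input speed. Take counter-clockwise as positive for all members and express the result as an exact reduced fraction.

53/34

N_ring = 19 + 2·17 = 53
19(ω_s−ω_c) = −53(ω_r−ω_c),  ω_s=0, ω_r=1
19(0−ω_c) = −53(1−ω_c)  ⇒  72ω_c = 53  ⇒  ω_c = 53/72
sun–planet: 19·(0−53/72) = −17·(ω_p−ω_c)  ⇒  ω_p−ω_c = −(19/17)·(-53/72) = 1007/1224
ω_p = 53/72 + 1007/1224 = 53/34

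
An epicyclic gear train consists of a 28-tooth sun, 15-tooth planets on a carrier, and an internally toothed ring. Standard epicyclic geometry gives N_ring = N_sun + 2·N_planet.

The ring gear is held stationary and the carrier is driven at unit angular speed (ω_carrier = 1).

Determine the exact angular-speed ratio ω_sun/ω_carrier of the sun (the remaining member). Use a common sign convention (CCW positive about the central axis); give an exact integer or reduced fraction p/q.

43/14

N_ring = 28 + 2·15 = 58
28(ω_s−ω_c) = −58(ω_r−ω_c),  ω_r=0, ω_c=1
ω_s = 1 − (58/28)(0−1) = 43/14
ω_s/ω_c = 43/14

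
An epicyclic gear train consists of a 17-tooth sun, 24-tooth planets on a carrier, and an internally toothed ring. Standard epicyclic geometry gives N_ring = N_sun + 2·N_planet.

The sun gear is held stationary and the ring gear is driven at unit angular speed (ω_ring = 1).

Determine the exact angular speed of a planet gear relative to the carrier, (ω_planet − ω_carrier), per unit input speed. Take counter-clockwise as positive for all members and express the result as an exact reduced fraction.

1105/1968

N_ring = 17 + 2·24 = 65
17(ω_s−ω_c) = −65(ω_r−ω_c),  ω_s=0, ω_r=1
17(0−ω_c) = −65(1−ω_c)  ⇒  82ω_c = 65  ⇒  ω_c = 65/82
sun–planet: 17·(0−65/82) = −24·(ω_p−ω_c)  ⇒  ω_p−ω_c = −(17/24)·(-65/82) = 1105/1968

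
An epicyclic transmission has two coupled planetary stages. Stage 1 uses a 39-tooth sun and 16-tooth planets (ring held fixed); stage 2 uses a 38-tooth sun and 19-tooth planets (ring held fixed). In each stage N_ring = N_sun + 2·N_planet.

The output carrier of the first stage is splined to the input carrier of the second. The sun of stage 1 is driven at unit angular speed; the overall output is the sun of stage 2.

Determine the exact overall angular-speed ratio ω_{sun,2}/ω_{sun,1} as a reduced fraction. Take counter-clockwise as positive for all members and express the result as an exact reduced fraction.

117/110

Stage 1: N_ring = 39 + 2·16 = 71
Stage 1: 39(ω_s−ω_c) = −71(ω_r−ω_c),  ω_r=0, ω_s=1
Stage 1: 39(1−ω_c) = −71(0−ω_c)  ⇒  110ω_c = 39  ⇒  ω_c = 39/110
  ⇒ ω_c¹/ω_s¹ = 39/110
Stage 2: N_ring = 38 + 2·19 = 76
Stage 2: 38(ω_s−ω_c) = −76(ω_r−ω_c),  ω_r=0, ω_c=1
Stage 2: ω_s = 1 − (76/38)(0−1) = 3
  ⇒ ω_s²/ω_c² = 3
Coupling ω_c² = ω_c¹ ⇒ overall = 39/110 × 3 = 117/110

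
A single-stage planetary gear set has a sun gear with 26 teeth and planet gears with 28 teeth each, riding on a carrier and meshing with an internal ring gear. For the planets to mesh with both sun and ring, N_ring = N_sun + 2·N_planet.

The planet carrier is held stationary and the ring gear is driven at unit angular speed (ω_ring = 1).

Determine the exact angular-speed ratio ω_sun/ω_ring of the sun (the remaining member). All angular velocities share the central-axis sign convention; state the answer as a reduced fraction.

-41/13

N_ring = 26 + 2·28 = 82
26(ω_s−ω_c) = −82(ω_r−ω_c),  ω_c=0, ω_r=1
ω_s = 0 − (82/26)(1−0) = -41/13
ω_s/ω_r = -41/13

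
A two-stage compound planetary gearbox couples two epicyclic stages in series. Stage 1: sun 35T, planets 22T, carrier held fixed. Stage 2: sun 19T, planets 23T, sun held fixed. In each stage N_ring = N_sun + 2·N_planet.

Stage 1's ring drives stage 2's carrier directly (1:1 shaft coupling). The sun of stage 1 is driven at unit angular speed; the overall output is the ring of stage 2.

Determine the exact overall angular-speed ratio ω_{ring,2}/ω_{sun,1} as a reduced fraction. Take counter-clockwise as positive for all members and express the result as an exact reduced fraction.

Stage 1: N_ring = 35 + 2·22 = 79
Stage 1: 35(ω_s−ω_c) = −79(ω_r−ω_c),  ω_c=0, ω_s=1
Stage 1: ω_r = 0 − (35/79)(1−0) = -35/79
  ⇒ ω_r¹/ω_s¹ = -35/79
Stage 2: N_ring = 19 + 2·23 = 65
Stage 2: 19(ω_s−ω_c) = −65(ω_r−ω_c),  ω_s=0, ω_c=1
Stage 2: ω_r = 1 − (19/65)(0−1) = 84/65
  ⇒ ω_r²/ω_c² = 84/65
Coupling ω_c² = ω_r¹ ⇒ overall = -35/79 × 84/65 = -588/1027

-588/1027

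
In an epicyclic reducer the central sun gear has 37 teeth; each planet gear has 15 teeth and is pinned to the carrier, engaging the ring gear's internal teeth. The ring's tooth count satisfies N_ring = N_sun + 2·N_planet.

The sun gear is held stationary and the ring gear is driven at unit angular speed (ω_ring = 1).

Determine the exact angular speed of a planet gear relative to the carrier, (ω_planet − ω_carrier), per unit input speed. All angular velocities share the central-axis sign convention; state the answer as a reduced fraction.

2479/1560

N_ring = 37 + 2·15 = 67
37(ω_s−ω_c) = −67(ω_r−ω_c),  ω_s=0, ω_r=1
37(0−ω_c) = −67(1−ω_c)  ⇒  104ω_c = 67  ⇒  ω_c = 67/104
sun–planet: 37·(0−67/104) = −15·(ω_p−ω_c)  ⇒  ω_p−ω_c = −(37/15)·(-67/104) = 2479/1560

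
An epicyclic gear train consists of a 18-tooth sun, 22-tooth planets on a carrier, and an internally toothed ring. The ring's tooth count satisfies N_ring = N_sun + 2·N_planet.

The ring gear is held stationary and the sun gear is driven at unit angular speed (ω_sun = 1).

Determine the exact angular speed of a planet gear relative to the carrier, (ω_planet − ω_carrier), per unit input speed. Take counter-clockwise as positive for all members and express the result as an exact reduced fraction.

-279/440

N_ring = 18 + 2·22 = 62
18(ω_s−ω_c) = −62(ω_r−ω_c),  ω_r=0, ω_s=1
18(1−ω_c) = −62(0−ω_c)  ⇒  80ω_c = 18  ⇒  ω_c = 9/40
sun–planet: 18·(1−9/40) = −22·(ω_p−ω_c)  ⇒  ω_p−ω_c = −(18/22)·(31/40) = -279/440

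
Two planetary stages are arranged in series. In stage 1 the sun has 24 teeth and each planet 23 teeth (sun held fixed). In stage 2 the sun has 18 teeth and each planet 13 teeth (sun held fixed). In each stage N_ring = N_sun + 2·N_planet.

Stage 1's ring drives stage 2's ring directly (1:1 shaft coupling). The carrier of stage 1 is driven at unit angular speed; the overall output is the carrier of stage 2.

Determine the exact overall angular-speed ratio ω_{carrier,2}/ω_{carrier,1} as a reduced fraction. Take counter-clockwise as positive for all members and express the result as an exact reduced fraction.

Stage 1: N_ring = 24 + 2·23 = 70
Stage 1: 24(ω_s−ω_c) = −70(ω_r−ω_c),  ω_s=0, ω_c=1
Stage 1: ω_r = 1 − (24/70)(0−1) = 47/35
  ⇒ ω_r¹/ω_c¹ = 47/35
Stage 2: N_ring = 18 + 2·13 = 44
Stage 2: 18(ω_s−ω_c) = −44(ω_r−ω_c),  ω_s=0, ω_r=1
Stage 2: 18(0−ω_c) = −44(1−ω_c)  ⇒  62ω_c = 44  ⇒  ω_c = 22/31
  ⇒ ω_c²/ω_r² = 22/31
Coupling ω_r² = ω_r¹ ⇒ overall = 47/35 × 22/31 = 1034/1085

1034/1085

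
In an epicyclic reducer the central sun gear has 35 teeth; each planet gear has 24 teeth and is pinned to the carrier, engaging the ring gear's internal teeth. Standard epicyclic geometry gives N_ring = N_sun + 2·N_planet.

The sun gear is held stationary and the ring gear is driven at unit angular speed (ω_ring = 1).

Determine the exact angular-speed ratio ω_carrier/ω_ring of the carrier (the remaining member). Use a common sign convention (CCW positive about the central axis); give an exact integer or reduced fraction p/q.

N_ring = 35 + 2·24 = 83
35(ω_s−ω_c) = −83(ω_r−ω_c),  ω_s=0, ω_r=1
35(0−ω_c) = −83(1−ω_c)  ⇒  118ω_c = 83  ⇒  ω_c = 83/118
ω_c/ω_r = 83/118

83/118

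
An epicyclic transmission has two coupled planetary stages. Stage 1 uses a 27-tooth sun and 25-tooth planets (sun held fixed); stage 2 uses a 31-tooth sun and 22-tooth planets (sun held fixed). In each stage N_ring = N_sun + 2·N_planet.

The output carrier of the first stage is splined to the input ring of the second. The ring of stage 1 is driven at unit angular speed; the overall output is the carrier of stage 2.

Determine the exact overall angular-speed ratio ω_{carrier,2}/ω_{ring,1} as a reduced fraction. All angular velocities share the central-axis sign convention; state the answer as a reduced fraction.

5775/11024

Stage 1: N_ring = 27 + 2·25 = 77
Stage 1: 27(ω_s−ω_c) = −77(ω_r−ω_c),  ω_s=0, ω_r=1
Stage 1: 27(0−ω_c) = −77(1−ω_c)  ⇒  104ω_c = 77  ⇒  ω_c = 77/104
  ⇒ ω_c¹/ω_r¹ = 77/104
Stage 2: N_ring = 31 + 2·22 = 75
Stage 2: 31(ω_s−ω_c) = −75(ω_r−ω_c),  ω_s=0, ω_r=1
Stage 2: 31(0−ω_c) = −75(1−ω_c)  ⇒  106ω_c = 75  ⇒  ω_c = 75/106
  ⇒ ω_c²/ω_r² = 75/106
Coupling ω_r² = ω_c¹ ⇒ overall = 77/104 × 75/106 = 5775/11024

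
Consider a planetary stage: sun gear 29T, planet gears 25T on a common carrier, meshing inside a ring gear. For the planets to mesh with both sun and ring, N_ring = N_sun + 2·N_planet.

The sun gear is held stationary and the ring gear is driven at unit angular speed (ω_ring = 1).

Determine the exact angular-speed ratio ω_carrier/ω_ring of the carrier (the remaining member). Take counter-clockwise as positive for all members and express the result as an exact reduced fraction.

N_ring = 29 + 2·25 = 79
29(ω_s−ω_c) = −79(ω_r−ω_c),  ω_s=0, ω_r=1
29(0−ω_c) = −79(1−ω_c)  ⇒  108ω_c = 79  ⇒  ω_c = 79/108
ω_c/ω_r = 79/108

79/108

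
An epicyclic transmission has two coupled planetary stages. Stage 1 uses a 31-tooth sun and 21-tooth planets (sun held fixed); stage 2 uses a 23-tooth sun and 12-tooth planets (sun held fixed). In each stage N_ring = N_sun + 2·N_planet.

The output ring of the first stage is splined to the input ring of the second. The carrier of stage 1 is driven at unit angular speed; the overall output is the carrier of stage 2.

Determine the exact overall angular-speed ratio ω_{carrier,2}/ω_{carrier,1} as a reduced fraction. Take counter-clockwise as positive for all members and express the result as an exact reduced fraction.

Stage 1: N_ring = 31 + 2·21 = 73
Stage 1: 31(ω_s−ω_c) = −73(ω_r−ω_c),  ω_s=0, ω_c=1
Stage 1: ω_r = 1 − (31/73)(0−1) = 104/73
  ⇒ ω_r¹/ω_c¹ = 104/73
Stage 2: N_ring = 23 + 2·12 = 47
Stage 2: 23(ω_s−ω_c) = −47(ω_r−ω_c),  ω_s=0, ω_r=1
Stage 2: 23(0−ω_c) = −47(1−ω_c)  ⇒  70ω_c = 47  ⇒  ω_c = 47/70
  ⇒ ω_c²/ω_r² = 47/70
Coupling ω_r² = ω_r¹ ⇒ overall = 104/73 × 47/70 = 2444/2555

2444/2555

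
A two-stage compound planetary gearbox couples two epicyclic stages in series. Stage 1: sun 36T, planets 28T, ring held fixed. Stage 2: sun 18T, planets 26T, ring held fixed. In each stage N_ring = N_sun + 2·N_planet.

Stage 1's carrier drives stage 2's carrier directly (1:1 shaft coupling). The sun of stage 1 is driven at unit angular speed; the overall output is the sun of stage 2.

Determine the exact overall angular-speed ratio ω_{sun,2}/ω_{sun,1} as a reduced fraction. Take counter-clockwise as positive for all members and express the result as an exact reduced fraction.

11/8

Stage 1: N_ring = 36 + 2·28 = 92
Stage 1: 36(ω_s−ω_c) = −92(ω_r−ω_c),  ω_r=0, ω_s=1
Stage 1: 36(1−ω_c) = −92(0−ω_c)  ⇒  128ω_c = 36  ⇒  ω_c = 9/32
  ⇒ ω_c¹/ω_s¹ = 9/32
Stage 2: N_ring = 18 + 2·26 = 70
Stage 2: 18(ω_s−ω_c) = −70(ω_r−ω_c),  ω_r=0, ω_c=1
Stage 2: ω_s = 1 − (70/18)(0−1) = 44/9
  ⇒ ω_s²/ω_c² = 44/9
Coupling ω_c² = ω_c¹ ⇒ overall = 9/32 × 44/9 = 11/8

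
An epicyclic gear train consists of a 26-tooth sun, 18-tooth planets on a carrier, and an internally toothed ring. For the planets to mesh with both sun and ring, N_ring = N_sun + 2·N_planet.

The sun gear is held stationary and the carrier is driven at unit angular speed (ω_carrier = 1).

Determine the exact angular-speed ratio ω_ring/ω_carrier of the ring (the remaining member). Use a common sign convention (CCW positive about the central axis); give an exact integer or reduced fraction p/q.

44/31

N_ring = 26 + 2·18 = 62
26(ω_s−ω_c) = −62(ω_r−ω_c),  ω_s=0, ω_c=1
ω_r = 1 − (26/62)(0−1) = 44/31
ω_r/ω_c = 44/31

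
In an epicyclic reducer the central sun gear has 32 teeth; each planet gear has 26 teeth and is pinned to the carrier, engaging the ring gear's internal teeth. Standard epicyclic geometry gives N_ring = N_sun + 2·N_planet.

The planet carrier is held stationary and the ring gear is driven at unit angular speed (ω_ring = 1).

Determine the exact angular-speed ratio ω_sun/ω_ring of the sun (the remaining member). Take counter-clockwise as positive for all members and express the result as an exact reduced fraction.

-21/8

N_ring = 32 + 2·26 = 84
32(ω_s−ω_c) = −84(ω_r−ω_c),  ω_c=0, ω_r=1
ω_s = 0 − (84/32)(1−0) = -21/8
ω_s/ω_r = -21/8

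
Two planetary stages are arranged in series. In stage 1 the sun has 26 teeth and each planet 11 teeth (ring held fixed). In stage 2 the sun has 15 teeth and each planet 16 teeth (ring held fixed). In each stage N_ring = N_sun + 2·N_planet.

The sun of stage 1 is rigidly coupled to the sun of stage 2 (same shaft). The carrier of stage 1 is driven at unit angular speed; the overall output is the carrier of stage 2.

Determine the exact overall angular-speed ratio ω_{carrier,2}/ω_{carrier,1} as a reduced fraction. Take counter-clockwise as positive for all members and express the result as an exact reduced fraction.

Stage 1: N_ring = 26 + 2·11 = 48
Stage 1: 26(ω_s−ω_c) = −48(ω_r−ω_c),  ω_r=0, ω_c=1
Stage 1: ω_s = 1 − (48/26)(0−1) = 37/13
  ⇒ ω_s¹/ω_c¹ = 37/13
Stage 2: N_ring = 15 + 2·16 = 47
Stage 2: 15(ω_s−ω_c) = −47(ω_r−ω_c),  ω_r=0, ω_s=1
Stage 2: 15(1−ω_c) = −47(0−ω_c)  ⇒  62ω_c = 15  ⇒  ω_c = 15/62
  ⇒ ω_c²/ω_s² = 15/62
Coupling ω_s² = ω_s¹ ⇒ overall = 37/13 × 15/62 = 555/806

555/806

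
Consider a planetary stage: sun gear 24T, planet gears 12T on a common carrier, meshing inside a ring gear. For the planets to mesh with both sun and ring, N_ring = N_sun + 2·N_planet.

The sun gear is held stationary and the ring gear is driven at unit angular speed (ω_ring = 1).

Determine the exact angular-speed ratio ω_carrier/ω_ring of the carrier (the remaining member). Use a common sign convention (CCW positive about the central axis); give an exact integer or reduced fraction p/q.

2/3

N_ring = 24 + 2·12 = 48
24(ω_s−ω_c) = −48(ω_r−ω_c),  ω_s=0, ω_r=1
24(0−ω_c) = −48(1−ω_c)  ⇒  72ω_c = 48  ⇒  ω_c = 2/3
ω_c/ω_r = 2/3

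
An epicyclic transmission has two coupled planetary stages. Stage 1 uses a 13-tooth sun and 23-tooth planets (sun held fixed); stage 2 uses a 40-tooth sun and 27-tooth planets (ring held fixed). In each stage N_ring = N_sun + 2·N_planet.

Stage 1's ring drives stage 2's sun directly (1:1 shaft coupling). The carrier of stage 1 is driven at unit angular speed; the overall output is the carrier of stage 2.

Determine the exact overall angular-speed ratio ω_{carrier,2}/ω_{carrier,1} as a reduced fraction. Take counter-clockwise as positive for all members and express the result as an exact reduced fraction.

Stage 1: N_ring = 13 + 2·23 = 59
Stage 1: 13(ω_s−ω_c) = −59(ω_r−ω_c),  ω_s=0, ω_c=1
Stage 1: ω_r = 1 − (13/59)(0−1) = 72/59
  ⇒ ω_r¹/ω_c¹ = 72/59
Stage 2: N_ring = 40 + 2·27 = 94
Stage 2: 40(ω_s−ω_c) = −94(ω_r−ω_c),  ω_r=0, ω_s=1
Stage 2: 40(1−ω_c) = −94(0−ω_c)  ⇒  134ω_c = 40  ⇒  ω_c = 20/67
  ⇒ ω_c²/ω_s² = 20/67
Coupling ω_s² = ω_r¹ ⇒ overall = 72/59 × 20/67 = 1440/3953

1440/3953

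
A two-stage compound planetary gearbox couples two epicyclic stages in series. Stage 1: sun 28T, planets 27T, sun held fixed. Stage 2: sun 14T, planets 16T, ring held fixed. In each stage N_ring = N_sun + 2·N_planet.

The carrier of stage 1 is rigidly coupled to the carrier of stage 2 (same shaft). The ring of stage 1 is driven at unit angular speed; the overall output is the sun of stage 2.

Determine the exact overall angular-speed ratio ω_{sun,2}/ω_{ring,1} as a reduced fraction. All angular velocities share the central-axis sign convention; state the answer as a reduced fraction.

Stage 1: N_ring = 28 + 2·27 = 82
Stage 1: 28(ω_s−ω_c) = −82(ω_r−ω_c),  ω_s=0, ω_r=1
Stage 1: 28(0−ω_c) = −82(1−ω_c)  ⇒  110ω_c = 82  ⇒  ω_c = 41/55
  ⇒ ω_c¹/ω_r¹ = 41/55
Stage 2: N_ring = 14 + 2·16 = 46
Stage 2: 14(ω_s−ω_c) = −46(ω_r−ω_c),  ω_r=0, ω_c=1
Stage 2: ω_s = 1 − (46/14)(0−1) = 30/7
  ⇒ ω_s²/ω_c² = 30/7
Coupling ω_c² = ω_c¹ ⇒ overall = 41/55 × 30/7 = 246/77

246/77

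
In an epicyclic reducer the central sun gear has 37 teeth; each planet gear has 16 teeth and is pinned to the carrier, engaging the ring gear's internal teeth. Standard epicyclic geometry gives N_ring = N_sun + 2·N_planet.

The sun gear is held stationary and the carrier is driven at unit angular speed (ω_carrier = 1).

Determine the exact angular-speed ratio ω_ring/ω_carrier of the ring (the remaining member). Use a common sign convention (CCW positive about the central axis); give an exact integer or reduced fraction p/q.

106/69

N_ring = 37 + 2·16 = 69
37(ω_s−ω_c) = −69(ω_r−ω_c),  ω_s=0, ω_c=1
ω_r = 1 − (37/69)(0−1) = 106/69
ω_r/ω_c = 106/69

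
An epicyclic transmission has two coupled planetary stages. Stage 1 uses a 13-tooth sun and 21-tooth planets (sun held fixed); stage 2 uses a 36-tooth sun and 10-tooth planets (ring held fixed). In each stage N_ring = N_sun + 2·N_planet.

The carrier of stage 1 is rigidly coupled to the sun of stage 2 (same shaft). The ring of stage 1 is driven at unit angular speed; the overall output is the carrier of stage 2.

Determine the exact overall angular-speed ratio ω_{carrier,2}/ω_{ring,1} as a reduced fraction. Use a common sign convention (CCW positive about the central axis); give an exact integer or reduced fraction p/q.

495/1564

Stage 1: N_ring = 13 + 2·21 = 55
Stage 1: 13(ω_s−ω_c) = −55(ω_r−ω_c),  ω_s=0, ω_r=1
Stage 1: 13(0−ω_c) = −55(1−ω_c)  ⇒  68ω_c = 55  ⇒  ω_c = 55/68
  ⇒ ω_c¹/ω_r¹ = 55/68
Stage 2: N_ring = 36 + 2·10 = 56
Stage 2: 36(ω_s−ω_c) = −56(ω_r−ω_c),  ω_r=0, ω_s=1
Stage 2: 36(1−ω_c) = −56(0−ω_c)  ⇒  92ω_c = 36  ⇒  ω_c = 9/23
  ⇒ ω_c²/ω_s² = 9/23
Coupling ω_s² = ω_c¹ ⇒ overall = 55/68 × 9/23 = 495/1564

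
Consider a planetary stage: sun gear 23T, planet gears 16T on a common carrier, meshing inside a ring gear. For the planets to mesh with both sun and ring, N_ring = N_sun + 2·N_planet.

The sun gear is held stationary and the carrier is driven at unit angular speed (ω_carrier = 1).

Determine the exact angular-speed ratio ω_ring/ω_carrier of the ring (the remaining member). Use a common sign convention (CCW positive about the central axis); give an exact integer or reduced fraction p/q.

78/55

N_ring = 23 + 2·16 = 55
23(ω_s−ω_c) = −55(ω_r−ω_c),  ω_s=0, ω_c=1
ω_r = 1 − (23/55)(0−1) = 78/55
ω_r/ω_c = 78/55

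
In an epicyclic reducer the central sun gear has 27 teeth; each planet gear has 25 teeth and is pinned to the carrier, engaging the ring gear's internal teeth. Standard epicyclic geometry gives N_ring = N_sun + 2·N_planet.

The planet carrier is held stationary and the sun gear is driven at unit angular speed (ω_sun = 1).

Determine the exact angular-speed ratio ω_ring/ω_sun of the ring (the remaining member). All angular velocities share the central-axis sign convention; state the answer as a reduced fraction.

N_ring = 27 + 2·25 = 77
27(ω_s−ω_c) = −77(ω_r−ω_c),  ω_c=0, ω_s=1
ω_r = 0 − (27/77)(1−0) = -27/77
ω_r/ω_s = -27/77

-27/77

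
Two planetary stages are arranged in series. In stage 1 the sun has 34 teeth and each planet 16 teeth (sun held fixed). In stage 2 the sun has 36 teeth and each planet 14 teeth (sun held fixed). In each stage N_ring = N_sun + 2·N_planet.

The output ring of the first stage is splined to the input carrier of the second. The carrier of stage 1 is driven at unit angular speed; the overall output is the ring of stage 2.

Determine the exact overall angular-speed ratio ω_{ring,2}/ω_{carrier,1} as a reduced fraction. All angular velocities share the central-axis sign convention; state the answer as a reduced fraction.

625/264

Stage 1: N_ring = 34 + 2·16 = 66
Stage 1: 34(ω_s−ω_c) = −66(ω_r−ω_c),  ω_s=0, ω_c=1
Stage 1: ω_r = 1 − (34/66)(0−1) = 50/33
  ⇒ ω_r¹/ω_c¹ = 50/33
Stage 2: N_ring = 36 + 2·14 = 64
Stage 2: 36(ω_s−ω_c) = −64(ω_r−ω_c),  ω_s=0, ω_c=1
Stage 2: ω_r = 1 − (36/64)(0−1) = 25/16
  ⇒ ω_r²/ω_c² = 25/16
Coupling ω_c² = ω_r¹ ⇒ overall = 50/33 × 25/16 = 625/264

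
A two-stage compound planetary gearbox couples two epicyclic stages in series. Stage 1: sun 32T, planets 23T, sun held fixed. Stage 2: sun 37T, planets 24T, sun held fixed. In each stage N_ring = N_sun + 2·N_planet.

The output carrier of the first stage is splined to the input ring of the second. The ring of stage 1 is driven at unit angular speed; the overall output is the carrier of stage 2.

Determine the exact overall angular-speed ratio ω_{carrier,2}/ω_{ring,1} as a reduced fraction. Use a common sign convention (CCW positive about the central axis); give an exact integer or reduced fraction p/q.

Stage 1: N_ring = 32 + 2·23 = 78
Stage 1: 32(ω_s−ω_c) = −78(ω_r−ω_c),  ω_s=0, ω_r=1
Stage 1: 32(0−ω_c) = −78(1−ω_c)  ⇒  110ω_c = 78  ⇒  ω_c = 39/55
  ⇒ ω_c¹/ω_r¹ = 39/55
Stage 2: N_ring = 37 + 2·24 = 85
Stage 2: 37(ω_s−ω_c) = −85(ω_r−ω_c),  ω_s=0, ω_r=1
Stage 2: 37(0−ω_c) = −85(1−ω_c)  ⇒  122ω_c = 85  ⇒  ω_c = 85/122
  ⇒ ω_c²/ω_r² = 85/122
Coupling ω_r² = ω_c¹ ⇒ overall = 39/55 × 85/122 = 663/1342

663/1342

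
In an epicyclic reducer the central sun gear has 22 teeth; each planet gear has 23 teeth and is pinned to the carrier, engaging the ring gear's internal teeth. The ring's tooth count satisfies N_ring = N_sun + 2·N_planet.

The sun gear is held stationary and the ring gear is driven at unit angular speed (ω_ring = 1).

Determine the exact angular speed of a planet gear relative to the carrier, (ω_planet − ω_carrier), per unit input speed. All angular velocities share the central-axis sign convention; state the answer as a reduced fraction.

N_ring = 22 + 2·23 = 68
22(ω_s−ω_c) = −68(ω_r−ω_c),  ω_s=0, ω_r=1
22(0−ω_c) = −68(1−ω_c)  ⇒  90ω_c = 68  ⇒  ω_c = 34/45
sun–planet: 22·(0−34/45) = −23·(ω_p−ω_c)  ⇒  ω_p−ω_c = −(22/23)·(-34/45) = 748/1035

748/1035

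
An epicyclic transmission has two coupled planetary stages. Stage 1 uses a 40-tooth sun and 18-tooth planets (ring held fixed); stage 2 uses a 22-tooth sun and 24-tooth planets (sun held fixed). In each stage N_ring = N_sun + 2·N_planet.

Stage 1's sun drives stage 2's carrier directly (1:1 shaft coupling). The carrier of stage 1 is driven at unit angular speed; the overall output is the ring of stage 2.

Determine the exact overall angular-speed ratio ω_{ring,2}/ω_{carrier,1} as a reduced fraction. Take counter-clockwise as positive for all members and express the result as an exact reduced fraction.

Stage 1: N_ring = 40 + 2·18 = 76
Stage 1: 40(ω_s−ω_c) = −76(ω_r−ω_c),  ω_r=0, ω_c=1
Stage 1: ω_s = 1 − (76/40)(0−1) = 29/10
  ⇒ ω_s¹/ω_c¹ = 29/10
Stage 2: N_ring = 22 + 2·24 = 70
Stage 2: 22(ω_s−ω_c) = −70(ω_r−ω_c),  ω_s=0, ω_c=1
Stage 2: ω_r = 1 − (22/70)(0−1) = 46/35
  ⇒ ω_r²/ω_c² = 46/35
Coupling ω_c² = ω_s¹ ⇒ overall = 29/10 × 46/35 = 667/175

667/175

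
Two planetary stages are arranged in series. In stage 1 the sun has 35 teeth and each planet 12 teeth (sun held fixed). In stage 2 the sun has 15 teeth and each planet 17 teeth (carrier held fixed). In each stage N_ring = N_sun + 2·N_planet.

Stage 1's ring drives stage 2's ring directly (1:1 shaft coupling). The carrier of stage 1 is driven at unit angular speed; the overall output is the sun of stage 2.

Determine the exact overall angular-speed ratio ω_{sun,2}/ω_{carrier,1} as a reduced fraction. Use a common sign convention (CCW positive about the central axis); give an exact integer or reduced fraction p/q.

-4606/885

Stage 1: N_ring = 35 + 2·12 = 59
Stage 1: 35(ω_s−ω_c) = −59(ω_r−ω_c),  ω_s=0, ω_c=1
Stage 1: ω_r = 1 − (35/59)(0−1) = 94/59
  ⇒ ω_r¹/ω_c¹ = 94/59
Stage 2: N_ring = 15 + 2·17 = 49
Stage 2: 15(ω_s−ω_c) = −49(ω_r−ω_c),  ω_c=0, ω_r=1
Stage 2: ω_s = 0 − (49/15)(1−0) = -49/15
  ⇒ ω_s²/ω_r² = -49/15
Coupling ω_r² = ω_r¹ ⇒ overall = 94/59 × -49/15 = -4606/885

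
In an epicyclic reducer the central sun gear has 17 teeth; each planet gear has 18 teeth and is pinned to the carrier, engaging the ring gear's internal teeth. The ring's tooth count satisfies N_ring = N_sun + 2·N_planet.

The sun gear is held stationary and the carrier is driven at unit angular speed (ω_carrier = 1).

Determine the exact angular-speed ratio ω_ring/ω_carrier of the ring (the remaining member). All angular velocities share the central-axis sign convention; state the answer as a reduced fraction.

N_ring = 17 + 2·18 = 53
17(ω_s−ω_c) = −53(ω_r−ω_c),  ω_s=0, ω_c=1
ω_r = 1 − (17/53)(0−1) = 70/53
ω_r/ω_c = 70/53

70/53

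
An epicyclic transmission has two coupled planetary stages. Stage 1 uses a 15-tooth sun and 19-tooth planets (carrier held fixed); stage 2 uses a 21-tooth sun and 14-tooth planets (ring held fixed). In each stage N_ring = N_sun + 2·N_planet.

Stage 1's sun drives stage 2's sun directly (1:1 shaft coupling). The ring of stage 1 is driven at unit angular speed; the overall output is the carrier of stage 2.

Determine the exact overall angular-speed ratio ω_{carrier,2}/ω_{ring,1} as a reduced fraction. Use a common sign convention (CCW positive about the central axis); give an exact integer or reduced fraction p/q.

Stage 1: N_ring = 15 + 2·19 = 53
Stage 1: 15(ω_s−ω_c) = −53(ω_r−ω_c),  ω_c=0, ω_r=1
Stage 1: ω_s = 0 − (53/15)(1−0) = -53/15
  ⇒ ω_s¹/ω_r¹ = -53/15
Stage 2: N_ring = 21 + 2·14 = 49
Stage 2: 21(ω_s−ω_c) = −49(ω_r−ω_c),  ω_r=0, ω_s=1
Stage 2: 21(1−ω_c) = −49(0−ω_c)  ⇒  70ω_c = 21  ⇒  ω_c = 3/10
  ⇒ ω_c²/ω_s² = 3/10
Coupling ω_s² = ω_s¹ ⇒ overall = -53/15 × 3/10 = -53/50

-53/50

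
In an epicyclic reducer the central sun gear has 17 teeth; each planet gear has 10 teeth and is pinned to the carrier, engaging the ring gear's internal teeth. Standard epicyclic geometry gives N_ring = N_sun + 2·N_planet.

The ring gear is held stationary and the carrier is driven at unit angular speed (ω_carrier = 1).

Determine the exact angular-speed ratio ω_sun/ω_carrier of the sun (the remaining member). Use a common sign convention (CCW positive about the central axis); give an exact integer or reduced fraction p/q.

N_ring = 17 + 2·10 = 37
17(ω_s−ω_c) = −37(ω_r−ω_c),  ω_r=0, ω_c=1
ω_s = 1 − (37/17)(0−1) = 54/17
ω_s/ω_c = 54/17

54/17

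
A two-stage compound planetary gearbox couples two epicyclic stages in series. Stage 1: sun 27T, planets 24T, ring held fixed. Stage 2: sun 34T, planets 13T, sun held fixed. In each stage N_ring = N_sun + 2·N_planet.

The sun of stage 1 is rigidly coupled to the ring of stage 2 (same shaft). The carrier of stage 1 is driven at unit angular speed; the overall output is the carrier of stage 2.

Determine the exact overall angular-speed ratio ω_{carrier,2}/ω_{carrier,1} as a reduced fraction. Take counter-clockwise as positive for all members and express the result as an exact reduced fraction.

Stage 1: N_ring = 27 + 2·24 = 75
Stage 1: 27(ω_s−ω_c) = −75(ω_r−ω_c),  ω_r=0, ω_c=1
Stage 1: ω_s = 1 − (75/27)(0−1) = 34/9
  ⇒ ω_s¹/ω_c¹ = 34/9
Stage 2: N_ring = 34 + 2·13 = 60
Stage 2: 34(ω_s−ω_c) = −60(ω_r−ω_c),  ω_s=0, ω_r=1
Stage 2: 34(0−ω_c) = −60(1−ω_c)  ⇒  94ω_c = 60  ⇒  ω_c = 30/47
  ⇒ ω_c²/ω_r² = 30/47
Coupling ω_r² = ω_s¹ ⇒ overall = 34/9 × 30/47 = 340/141

340/141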